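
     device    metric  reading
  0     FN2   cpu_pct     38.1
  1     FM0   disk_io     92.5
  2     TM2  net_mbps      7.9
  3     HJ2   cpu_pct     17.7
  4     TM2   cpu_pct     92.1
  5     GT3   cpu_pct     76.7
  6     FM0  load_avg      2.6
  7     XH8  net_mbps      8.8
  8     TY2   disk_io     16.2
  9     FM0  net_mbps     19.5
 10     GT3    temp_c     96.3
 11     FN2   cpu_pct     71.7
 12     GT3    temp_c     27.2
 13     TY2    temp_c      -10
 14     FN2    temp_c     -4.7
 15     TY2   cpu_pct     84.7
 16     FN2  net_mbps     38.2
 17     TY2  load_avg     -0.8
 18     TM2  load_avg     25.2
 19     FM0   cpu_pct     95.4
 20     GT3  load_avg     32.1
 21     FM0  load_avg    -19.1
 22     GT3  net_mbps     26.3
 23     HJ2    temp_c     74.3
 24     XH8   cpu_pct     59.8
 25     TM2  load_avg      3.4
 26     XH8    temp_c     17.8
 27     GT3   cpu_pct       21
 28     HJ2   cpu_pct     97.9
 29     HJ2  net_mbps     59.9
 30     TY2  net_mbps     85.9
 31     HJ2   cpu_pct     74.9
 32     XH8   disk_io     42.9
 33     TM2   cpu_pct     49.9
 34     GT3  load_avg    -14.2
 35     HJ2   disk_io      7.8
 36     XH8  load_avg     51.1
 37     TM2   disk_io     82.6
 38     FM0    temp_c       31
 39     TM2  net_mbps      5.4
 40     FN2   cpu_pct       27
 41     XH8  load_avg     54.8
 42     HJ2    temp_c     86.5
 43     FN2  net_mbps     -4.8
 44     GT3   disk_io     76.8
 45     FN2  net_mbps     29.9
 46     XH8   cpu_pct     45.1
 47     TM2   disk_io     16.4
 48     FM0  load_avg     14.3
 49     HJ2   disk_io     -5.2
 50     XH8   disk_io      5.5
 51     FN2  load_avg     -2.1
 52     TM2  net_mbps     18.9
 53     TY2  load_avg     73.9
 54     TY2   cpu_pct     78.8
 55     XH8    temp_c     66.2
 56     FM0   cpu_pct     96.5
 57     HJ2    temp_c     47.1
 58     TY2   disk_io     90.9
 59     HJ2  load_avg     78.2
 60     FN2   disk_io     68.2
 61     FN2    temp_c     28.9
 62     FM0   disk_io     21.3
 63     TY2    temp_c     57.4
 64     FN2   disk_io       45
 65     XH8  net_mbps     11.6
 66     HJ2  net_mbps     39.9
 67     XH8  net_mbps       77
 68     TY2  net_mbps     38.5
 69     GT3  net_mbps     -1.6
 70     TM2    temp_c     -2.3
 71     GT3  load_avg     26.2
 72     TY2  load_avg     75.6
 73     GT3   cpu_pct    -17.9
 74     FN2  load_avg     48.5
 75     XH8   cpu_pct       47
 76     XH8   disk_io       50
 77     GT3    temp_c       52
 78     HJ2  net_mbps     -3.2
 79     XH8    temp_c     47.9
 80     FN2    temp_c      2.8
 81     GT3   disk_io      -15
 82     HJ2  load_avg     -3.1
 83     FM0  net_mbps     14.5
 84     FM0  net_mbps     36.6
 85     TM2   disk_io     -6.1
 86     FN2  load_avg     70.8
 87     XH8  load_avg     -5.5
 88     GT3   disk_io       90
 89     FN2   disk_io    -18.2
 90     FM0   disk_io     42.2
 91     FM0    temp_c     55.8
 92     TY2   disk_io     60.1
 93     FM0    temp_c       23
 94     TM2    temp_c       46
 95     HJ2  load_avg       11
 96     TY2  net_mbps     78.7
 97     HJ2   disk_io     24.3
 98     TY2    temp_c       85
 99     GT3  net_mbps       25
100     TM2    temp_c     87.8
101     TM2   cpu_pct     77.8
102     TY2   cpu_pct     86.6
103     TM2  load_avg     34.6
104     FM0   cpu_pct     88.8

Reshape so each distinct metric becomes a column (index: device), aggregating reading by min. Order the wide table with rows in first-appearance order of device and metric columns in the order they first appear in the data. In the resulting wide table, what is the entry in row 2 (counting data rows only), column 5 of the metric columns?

23

With rows in first-appearance order of device, row 2 is device=FM0. metric columns in first-appearance order: cpu_pct, disk_io, net_mbps, load_avg, temp_c; column 5 is temp_c.
Long rows with device=FM0, metric=temp_c: min(31, 55.8, 23) = 23.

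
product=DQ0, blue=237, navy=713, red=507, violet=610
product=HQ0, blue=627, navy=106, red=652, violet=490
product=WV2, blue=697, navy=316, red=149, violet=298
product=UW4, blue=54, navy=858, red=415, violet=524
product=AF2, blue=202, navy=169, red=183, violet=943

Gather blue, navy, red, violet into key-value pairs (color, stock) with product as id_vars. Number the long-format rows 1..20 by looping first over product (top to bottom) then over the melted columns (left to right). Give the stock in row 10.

20 rows total (5 × 4). Row 10: index ⌊(10-1)/4⌋ = 2 into product → WV2; (10-1) mod 4 = 1 into the melted columns → navy.
So row 10 is (WV2, navy, 316); stock = 316.

316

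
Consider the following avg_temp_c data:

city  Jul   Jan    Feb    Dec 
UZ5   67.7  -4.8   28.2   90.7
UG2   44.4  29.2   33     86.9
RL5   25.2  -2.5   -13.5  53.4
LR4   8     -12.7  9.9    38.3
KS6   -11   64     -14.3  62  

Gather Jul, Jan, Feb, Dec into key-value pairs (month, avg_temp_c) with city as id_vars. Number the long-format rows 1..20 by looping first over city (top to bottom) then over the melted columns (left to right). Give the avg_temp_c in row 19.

20 rows total (5 × 4). Row 19: index ⌊(19-1)/4⌋ = 4 into city → KS6; (19-1) mod 4 = 2 into the melted columns → Feb.
So row 19 is (KS6, Feb, -14.3); avg_temp_c = -14.3.

-14.3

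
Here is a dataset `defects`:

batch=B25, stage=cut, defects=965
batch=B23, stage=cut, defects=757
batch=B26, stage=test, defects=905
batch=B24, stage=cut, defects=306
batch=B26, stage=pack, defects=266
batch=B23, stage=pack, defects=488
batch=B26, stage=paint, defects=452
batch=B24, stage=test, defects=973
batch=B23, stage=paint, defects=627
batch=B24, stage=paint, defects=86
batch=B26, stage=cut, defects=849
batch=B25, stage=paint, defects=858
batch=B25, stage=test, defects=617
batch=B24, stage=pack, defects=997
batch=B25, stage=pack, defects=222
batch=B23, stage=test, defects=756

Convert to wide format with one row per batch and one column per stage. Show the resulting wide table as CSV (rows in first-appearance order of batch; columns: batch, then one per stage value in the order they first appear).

batch,cut,test,pack,paint
B25,965,617,222,858
B23,757,756,488,627
B26,849,905,266,452
B24,306,973,997,86

Columns: batch plus the 4 distinct stage values (cut, test, pack, paint).
For example, row B25 column cut takes defects=965 from the long row (B25, cut).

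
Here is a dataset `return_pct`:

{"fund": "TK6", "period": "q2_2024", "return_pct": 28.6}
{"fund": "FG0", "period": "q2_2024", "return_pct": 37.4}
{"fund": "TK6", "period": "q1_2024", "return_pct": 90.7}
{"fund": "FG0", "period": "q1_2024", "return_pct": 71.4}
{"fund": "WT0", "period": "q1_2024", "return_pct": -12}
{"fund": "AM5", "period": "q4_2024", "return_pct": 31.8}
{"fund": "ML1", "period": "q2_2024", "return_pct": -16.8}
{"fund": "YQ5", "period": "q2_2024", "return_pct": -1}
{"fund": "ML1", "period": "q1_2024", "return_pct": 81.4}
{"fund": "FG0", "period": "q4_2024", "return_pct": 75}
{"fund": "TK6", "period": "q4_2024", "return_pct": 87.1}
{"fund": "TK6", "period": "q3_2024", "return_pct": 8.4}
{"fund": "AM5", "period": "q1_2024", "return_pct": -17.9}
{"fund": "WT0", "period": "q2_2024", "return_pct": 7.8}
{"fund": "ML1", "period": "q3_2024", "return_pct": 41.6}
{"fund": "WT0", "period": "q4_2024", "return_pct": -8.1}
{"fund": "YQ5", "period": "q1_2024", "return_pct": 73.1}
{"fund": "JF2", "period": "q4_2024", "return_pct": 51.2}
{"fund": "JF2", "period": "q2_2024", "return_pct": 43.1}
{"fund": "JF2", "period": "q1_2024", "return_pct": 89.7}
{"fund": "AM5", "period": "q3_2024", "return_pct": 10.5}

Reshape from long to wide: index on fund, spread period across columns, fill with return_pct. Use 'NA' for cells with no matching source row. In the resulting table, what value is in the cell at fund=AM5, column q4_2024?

The long row with fund=AM5, period=q4_2024 has return_pct=31.8.

31.8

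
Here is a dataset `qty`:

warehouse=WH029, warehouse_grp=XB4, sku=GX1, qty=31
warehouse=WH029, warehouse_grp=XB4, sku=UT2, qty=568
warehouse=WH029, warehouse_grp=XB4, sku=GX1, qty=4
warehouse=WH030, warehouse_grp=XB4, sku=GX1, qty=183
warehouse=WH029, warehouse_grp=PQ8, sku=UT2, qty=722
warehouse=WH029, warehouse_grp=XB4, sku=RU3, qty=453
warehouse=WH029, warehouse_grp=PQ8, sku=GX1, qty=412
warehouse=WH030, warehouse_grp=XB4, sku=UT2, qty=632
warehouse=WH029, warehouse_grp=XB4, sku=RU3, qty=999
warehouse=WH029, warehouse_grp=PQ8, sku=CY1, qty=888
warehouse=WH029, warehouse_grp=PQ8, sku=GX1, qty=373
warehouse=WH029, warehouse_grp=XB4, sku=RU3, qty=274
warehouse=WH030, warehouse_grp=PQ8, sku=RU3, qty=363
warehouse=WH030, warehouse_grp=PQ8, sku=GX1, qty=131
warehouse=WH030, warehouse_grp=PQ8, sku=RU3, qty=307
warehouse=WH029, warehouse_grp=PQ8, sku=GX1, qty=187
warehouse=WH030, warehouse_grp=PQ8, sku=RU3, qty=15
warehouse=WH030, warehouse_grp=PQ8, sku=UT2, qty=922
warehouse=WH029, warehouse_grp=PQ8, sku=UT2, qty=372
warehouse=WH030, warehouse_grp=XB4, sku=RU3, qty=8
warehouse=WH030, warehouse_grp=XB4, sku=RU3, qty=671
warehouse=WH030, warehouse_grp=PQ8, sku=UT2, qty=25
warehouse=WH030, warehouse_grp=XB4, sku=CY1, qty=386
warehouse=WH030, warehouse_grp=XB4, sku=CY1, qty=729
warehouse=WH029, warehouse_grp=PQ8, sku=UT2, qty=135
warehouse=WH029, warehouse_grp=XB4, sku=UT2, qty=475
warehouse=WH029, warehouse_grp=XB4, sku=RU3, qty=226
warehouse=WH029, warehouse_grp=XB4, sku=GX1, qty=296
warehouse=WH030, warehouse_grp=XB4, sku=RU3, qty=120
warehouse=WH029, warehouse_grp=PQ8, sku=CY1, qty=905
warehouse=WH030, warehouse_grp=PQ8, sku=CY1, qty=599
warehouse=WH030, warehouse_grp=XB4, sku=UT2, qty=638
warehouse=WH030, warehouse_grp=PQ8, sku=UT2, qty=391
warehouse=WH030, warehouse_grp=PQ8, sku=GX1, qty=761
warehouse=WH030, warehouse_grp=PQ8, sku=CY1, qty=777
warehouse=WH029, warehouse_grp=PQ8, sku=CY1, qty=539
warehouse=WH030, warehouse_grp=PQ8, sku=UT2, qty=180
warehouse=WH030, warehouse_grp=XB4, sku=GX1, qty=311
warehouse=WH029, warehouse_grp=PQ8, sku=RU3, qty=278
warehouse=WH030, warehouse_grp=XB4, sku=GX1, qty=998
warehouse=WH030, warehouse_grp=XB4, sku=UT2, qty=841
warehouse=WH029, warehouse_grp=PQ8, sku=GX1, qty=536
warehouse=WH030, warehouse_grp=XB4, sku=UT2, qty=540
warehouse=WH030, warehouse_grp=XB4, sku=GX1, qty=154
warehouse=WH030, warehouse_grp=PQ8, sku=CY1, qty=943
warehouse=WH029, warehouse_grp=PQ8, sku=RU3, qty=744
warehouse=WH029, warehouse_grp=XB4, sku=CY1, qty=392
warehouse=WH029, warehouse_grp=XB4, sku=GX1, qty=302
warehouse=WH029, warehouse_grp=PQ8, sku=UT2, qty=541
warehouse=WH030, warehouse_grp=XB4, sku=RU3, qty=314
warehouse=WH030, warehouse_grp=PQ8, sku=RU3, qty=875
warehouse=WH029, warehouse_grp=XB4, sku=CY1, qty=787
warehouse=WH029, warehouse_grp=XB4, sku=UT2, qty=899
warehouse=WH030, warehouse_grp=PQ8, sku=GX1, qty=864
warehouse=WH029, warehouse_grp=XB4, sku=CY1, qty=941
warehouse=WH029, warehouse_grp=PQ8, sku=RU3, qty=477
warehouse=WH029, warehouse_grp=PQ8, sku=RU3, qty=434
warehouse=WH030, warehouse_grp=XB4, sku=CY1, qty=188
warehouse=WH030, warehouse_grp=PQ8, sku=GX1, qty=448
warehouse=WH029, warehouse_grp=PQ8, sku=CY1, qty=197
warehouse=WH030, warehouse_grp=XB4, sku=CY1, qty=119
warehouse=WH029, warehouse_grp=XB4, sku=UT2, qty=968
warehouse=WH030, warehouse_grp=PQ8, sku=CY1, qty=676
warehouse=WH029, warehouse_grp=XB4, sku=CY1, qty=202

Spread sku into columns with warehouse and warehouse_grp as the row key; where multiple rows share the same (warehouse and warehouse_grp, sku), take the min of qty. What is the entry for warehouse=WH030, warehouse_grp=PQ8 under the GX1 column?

Rows with warehouse=WH030, warehouse_grp=PQ8 and sku=GX1: qty values are 131, 761, 864, 448.
min(131, 761, 864, 448) = 131.

131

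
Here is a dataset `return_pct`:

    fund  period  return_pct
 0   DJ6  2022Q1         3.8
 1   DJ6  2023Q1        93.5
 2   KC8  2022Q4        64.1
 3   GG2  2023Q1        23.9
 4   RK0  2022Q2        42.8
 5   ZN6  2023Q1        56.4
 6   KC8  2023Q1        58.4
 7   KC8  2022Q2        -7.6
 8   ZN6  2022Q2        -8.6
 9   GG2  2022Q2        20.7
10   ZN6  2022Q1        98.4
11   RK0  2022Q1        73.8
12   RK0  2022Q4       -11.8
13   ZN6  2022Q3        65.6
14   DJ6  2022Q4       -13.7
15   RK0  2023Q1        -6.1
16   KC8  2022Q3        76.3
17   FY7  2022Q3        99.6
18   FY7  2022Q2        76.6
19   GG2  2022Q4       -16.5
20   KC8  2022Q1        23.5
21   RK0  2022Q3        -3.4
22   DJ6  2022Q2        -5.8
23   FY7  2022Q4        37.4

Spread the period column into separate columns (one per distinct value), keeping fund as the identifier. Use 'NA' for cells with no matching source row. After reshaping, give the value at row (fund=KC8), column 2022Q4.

The long row with fund=KC8, period=2022Q4 has return_pct=64.1.

64.1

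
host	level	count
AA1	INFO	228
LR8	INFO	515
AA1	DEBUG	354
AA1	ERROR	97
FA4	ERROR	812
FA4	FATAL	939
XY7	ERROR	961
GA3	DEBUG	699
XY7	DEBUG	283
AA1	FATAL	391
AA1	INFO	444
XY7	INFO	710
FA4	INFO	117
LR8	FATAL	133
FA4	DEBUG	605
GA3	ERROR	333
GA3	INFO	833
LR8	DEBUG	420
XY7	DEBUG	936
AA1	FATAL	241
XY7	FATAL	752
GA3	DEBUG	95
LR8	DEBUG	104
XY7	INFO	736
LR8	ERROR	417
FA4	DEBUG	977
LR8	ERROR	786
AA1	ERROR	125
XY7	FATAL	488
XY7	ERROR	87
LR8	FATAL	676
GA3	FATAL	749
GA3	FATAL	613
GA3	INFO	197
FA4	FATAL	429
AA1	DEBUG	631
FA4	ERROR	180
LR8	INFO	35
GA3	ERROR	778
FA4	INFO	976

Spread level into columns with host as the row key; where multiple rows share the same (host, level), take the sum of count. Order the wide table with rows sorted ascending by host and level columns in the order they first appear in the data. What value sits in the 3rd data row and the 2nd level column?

With rows sorted ascending by host, row 3 is host=GA3. level columns in first-appearance order: INFO, DEBUG, ERROR, FATAL; column 2 is DEBUG.
Long rows with host=GA3, level=DEBUG: 699 + 95 = 794.

794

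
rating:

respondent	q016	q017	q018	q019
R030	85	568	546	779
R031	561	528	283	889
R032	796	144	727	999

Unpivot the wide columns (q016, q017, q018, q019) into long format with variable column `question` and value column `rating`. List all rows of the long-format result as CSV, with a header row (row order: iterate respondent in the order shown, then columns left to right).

respondent,question,rating
R030,q016,85
R030,q017,568
R030,q018,546
R030,q019,779
R031,q016,561
R031,q017,528
R031,q018,283
R031,q019,889
R032,q016,796
R032,q017,144
R032,q018,727
R032,q019,999

Each (respondent, column) pair becomes one row: 3 × 4 = 12 rows.
For example, (R030, q016) → rating=85.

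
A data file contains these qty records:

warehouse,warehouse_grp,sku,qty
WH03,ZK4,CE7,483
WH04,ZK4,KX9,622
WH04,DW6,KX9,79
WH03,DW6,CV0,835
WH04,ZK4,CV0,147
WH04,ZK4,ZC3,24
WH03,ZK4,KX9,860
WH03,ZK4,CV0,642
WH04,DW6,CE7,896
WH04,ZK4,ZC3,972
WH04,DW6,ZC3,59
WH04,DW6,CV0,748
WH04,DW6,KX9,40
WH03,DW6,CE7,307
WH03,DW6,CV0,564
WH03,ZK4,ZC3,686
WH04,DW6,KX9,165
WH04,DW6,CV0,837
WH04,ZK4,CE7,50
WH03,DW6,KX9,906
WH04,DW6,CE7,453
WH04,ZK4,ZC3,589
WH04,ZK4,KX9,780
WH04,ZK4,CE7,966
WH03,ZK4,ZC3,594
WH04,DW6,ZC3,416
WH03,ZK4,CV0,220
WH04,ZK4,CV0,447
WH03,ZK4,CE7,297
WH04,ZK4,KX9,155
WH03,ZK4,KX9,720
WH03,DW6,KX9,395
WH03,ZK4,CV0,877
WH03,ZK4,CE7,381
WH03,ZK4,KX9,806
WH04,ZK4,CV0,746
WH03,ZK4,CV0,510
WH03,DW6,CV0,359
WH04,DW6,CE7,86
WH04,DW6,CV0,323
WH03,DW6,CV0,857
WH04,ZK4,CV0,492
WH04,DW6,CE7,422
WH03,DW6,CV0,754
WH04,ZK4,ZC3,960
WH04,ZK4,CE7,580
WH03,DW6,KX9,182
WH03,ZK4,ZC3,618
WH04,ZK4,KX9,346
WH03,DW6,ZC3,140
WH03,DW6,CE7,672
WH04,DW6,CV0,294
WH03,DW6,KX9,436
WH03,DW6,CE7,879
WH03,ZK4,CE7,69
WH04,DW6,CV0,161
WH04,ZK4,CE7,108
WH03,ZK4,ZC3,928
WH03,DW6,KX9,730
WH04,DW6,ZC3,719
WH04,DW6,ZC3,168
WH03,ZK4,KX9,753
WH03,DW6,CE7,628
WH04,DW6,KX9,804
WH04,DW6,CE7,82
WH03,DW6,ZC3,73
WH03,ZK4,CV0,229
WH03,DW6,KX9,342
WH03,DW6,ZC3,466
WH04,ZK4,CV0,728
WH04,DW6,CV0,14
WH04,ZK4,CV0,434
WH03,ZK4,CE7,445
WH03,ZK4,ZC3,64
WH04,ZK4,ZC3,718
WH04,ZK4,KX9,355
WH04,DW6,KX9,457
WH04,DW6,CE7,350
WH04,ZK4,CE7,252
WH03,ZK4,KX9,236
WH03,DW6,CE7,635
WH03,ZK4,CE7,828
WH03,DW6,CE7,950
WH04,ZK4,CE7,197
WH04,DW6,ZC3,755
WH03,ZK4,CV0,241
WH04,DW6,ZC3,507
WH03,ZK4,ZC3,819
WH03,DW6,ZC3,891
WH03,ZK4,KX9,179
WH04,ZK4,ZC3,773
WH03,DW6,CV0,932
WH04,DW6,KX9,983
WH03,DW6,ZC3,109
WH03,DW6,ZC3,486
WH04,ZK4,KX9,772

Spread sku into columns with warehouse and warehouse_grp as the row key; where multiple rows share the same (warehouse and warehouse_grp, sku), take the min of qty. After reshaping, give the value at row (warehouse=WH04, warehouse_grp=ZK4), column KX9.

Rows with warehouse=WH04, warehouse_grp=ZK4 and sku=KX9: qty values are 622, 780, 155, 346, 355, 772.
min(622, 780, 155, 346, 355, 772) = 155.

155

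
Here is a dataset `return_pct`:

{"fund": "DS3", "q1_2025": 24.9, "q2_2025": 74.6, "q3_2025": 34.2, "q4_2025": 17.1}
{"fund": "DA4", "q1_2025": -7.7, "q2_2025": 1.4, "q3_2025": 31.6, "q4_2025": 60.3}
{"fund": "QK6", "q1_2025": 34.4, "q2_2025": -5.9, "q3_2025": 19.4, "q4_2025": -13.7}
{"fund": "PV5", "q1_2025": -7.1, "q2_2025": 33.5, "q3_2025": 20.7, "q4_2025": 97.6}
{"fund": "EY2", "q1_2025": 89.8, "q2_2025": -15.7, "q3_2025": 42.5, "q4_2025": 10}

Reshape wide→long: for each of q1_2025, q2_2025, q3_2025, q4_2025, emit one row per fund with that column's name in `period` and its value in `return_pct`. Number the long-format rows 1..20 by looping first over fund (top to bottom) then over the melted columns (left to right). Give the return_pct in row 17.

20 rows total (5 × 4). Row 17: index ⌊(17-1)/4⌋ = 4 into fund → EY2; (17-1) mod 4 = 0 into the melted columns → q1_2025.
So row 17 is (EY2, q1_2025, 89.8); return_pct = 89.8.

89.8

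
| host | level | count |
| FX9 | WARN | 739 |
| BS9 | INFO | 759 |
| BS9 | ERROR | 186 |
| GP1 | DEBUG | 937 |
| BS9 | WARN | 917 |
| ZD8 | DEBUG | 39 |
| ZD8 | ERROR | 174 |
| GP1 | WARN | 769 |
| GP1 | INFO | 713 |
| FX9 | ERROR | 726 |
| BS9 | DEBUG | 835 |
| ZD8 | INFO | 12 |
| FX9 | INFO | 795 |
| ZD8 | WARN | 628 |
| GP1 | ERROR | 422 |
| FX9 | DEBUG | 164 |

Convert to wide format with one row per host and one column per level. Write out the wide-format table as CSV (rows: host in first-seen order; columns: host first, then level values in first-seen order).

Columns: host plus the 4 distinct level values (WARN, INFO, ERROR, DEBUG).
For example, row FX9 column WARN takes count=739 from the long row (FX9, WARN).

host,WARN,INFO,ERROR,DEBUG
FX9,739,795,726,164
BS9,917,759,186,835
GP1,769,713,422,937
ZD8,628,12,174,39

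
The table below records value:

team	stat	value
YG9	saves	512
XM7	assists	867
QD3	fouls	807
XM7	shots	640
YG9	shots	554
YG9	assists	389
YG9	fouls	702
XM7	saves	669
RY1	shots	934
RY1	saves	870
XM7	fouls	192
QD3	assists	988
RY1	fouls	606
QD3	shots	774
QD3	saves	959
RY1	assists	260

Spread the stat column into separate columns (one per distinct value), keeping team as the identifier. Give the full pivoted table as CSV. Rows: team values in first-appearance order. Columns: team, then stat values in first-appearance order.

team,saves,assists,fouls,shots
YG9,512,389,702,554
XM7,669,867,192,640
QD3,959,988,807,774
RY1,870,260,606,934

Columns: team plus the 4 distinct stat values (saves, assists, fouls, shots).
For example, row YG9 column saves takes value=512 from the long row (YG9, saves).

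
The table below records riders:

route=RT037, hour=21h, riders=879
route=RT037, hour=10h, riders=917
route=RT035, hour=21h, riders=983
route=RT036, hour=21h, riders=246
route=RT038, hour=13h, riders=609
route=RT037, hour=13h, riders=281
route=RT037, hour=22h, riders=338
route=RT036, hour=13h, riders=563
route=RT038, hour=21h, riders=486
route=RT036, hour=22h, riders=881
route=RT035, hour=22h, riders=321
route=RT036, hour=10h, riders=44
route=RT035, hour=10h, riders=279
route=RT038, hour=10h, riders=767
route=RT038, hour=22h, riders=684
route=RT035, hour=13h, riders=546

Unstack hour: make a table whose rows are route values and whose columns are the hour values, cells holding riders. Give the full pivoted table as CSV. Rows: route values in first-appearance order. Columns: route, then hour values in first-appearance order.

route,21h,10h,13h,22h
RT037,879,917,281,338
RT035,983,279,546,321
RT036,246,44,563,881
RT038,486,767,609,684

Columns: route plus the 4 distinct hour values (21h, 10h, 13h, 22h).
For example, row RT037 column 21h takes riders=879 from the long row (RT037, 21h).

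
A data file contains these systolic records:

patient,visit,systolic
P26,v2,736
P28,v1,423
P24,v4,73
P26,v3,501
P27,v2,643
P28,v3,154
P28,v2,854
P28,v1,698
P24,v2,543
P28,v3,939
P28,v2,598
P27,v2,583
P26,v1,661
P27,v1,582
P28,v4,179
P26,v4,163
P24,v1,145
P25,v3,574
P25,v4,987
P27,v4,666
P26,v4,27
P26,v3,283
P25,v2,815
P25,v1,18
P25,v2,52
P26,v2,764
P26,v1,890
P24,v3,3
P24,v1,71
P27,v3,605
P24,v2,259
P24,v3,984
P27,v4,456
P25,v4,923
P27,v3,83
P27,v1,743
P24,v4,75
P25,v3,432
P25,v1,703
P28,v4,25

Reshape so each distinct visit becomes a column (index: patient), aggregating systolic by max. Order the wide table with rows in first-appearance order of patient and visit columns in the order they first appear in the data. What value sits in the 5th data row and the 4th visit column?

574

With rows in first-appearance order of patient, row 5 is patient=P25. visit columns in first-appearance order: v2, v1, v4, v3; column 4 is v3.
Long rows with patient=P25, visit=v3: max(574, 432) = 574.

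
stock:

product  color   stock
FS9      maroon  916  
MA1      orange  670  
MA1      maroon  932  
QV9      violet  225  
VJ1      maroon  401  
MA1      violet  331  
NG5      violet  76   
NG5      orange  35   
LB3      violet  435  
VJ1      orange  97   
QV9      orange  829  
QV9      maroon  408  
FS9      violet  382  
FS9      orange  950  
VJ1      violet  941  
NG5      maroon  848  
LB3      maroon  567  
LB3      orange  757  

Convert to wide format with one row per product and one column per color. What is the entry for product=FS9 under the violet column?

382

Wide layout: rows indexed by product, columns are the 3 distinct color values (maroon, orange, violet).
Cell (product=FS9, color=violet) draws from the long row where product=FS9 and color=violet, which has stock=382.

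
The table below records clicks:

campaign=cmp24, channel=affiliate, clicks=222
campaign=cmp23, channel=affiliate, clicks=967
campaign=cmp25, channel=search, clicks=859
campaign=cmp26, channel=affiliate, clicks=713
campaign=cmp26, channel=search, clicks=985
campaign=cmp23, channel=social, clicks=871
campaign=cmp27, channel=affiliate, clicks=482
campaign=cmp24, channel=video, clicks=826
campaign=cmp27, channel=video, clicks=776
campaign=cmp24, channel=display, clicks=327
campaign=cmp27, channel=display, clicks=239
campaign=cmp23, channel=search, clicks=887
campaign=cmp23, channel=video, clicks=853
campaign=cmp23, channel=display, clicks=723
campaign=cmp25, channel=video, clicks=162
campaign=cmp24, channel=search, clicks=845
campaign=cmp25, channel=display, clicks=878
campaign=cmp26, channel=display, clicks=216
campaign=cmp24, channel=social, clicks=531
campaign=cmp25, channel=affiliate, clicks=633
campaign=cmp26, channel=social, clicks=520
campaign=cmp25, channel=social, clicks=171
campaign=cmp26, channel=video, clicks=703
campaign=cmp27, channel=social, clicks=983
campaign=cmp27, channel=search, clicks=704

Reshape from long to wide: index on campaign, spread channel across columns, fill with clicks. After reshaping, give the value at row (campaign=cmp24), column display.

327

Wide layout: rows indexed by campaign, columns are the 5 distinct channel values (affiliate, search, social, video, display).
Cell (campaign=cmp24, channel=display) draws from the long row where campaign=cmp24 and channel=display, which has clicks=327.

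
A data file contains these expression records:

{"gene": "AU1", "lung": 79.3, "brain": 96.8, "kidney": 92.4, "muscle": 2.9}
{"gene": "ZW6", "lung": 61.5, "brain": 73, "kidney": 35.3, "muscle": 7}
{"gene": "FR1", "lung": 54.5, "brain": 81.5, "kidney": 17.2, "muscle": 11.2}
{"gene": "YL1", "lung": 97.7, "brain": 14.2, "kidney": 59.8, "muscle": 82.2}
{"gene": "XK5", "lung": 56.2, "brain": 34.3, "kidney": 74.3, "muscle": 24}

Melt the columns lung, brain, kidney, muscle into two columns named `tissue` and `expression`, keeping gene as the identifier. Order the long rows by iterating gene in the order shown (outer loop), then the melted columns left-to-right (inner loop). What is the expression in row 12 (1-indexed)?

11.2

20 rows total (5 × 4). Row 12: index ⌊(12-1)/4⌋ = 2 into gene → FR1; (12-1) mod 4 = 3 into the melted columns → muscle.
So row 12 is (FR1, muscle, 11.2); expression = 11.2.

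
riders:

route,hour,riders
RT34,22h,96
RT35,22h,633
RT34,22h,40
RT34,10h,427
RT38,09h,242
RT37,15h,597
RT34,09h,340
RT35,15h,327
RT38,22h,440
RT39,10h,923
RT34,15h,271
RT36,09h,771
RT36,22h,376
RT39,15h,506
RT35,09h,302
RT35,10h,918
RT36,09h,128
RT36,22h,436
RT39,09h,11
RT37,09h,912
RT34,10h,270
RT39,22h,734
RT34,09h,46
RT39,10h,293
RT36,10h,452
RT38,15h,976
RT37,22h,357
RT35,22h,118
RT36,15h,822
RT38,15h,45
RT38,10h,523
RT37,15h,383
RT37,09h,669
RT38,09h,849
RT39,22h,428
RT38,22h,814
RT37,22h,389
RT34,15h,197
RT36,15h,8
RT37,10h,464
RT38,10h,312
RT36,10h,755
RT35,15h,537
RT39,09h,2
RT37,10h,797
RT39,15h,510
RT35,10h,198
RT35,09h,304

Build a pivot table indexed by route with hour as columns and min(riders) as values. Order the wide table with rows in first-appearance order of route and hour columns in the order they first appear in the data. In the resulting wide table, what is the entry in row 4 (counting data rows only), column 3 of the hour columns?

669

With rows in first-appearance order of route, row 4 is route=RT37. hour columns in first-appearance order: 22h, 10h, 09h, 15h; column 3 is 09h.
Long rows with route=RT37, hour=09h: min(912, 669) = 669.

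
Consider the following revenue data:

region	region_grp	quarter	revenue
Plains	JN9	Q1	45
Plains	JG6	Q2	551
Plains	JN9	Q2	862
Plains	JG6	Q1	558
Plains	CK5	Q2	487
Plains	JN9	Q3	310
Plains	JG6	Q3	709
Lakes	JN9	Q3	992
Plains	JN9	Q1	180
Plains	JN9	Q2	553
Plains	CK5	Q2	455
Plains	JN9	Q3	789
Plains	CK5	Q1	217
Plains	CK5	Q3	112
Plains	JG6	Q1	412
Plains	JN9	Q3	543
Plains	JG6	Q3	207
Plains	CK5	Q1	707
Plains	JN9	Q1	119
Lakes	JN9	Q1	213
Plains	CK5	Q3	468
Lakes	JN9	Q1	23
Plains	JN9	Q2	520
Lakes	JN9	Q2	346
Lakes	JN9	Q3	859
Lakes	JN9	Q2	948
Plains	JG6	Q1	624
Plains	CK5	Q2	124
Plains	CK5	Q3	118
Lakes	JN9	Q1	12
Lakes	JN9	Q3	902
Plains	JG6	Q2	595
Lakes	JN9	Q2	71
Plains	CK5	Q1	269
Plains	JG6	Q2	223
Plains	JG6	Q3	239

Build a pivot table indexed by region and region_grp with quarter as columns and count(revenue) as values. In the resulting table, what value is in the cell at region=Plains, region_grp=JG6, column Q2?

Rows with region=Plains, region_grp=JG6 and quarter=Q2: revenue values are 551, 595, 223.
3 rows match — count = 3.

3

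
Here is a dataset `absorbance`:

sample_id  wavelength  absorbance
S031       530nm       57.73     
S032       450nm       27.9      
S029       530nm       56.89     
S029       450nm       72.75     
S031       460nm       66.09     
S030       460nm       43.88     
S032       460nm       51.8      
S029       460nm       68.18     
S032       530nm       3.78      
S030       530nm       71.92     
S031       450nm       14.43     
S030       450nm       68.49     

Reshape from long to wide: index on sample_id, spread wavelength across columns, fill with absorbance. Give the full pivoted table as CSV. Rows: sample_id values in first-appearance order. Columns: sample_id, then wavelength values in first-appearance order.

sample_id,530nm,450nm,460nm
S031,57.73,14.43,66.09
S032,3.78,27.9,51.8
S029,56.89,72.75,68.18
S030,71.92,68.49,43.88

Columns: sample_id plus the 3 distinct wavelength values (530nm, 450nm, 460nm).
For example, row S031 column 530nm takes absorbance=57.73 from the long row (S031, 530nm).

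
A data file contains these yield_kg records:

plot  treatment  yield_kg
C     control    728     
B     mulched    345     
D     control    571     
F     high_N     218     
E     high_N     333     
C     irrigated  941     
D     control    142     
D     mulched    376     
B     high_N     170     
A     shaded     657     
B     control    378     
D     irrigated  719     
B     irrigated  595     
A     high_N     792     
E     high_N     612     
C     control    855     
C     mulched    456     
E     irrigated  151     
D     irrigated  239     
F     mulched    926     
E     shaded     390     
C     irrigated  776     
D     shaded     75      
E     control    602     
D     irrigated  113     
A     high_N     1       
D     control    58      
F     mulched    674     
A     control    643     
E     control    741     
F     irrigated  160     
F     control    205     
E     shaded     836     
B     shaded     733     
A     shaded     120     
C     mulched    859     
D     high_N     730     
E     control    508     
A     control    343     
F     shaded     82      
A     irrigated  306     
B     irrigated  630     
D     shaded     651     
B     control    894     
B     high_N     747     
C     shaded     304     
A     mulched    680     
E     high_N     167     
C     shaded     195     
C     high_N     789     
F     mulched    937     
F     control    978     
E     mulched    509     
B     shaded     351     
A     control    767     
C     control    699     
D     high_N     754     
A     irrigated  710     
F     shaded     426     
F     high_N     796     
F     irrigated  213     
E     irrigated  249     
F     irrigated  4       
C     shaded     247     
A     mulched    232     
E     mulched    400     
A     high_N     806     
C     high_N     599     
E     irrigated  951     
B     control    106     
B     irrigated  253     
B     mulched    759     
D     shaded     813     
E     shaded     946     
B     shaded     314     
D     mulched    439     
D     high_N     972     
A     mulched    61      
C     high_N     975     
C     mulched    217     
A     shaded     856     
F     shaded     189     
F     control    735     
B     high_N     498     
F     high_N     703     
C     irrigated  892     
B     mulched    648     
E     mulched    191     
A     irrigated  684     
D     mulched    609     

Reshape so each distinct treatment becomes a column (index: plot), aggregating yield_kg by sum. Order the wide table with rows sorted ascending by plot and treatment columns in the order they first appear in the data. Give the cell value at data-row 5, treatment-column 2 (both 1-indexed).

1100

With rows sorted ascending by plot, row 5 is plot=E. treatment columns in first-appearance order: control, mulched, high_N, irrigated, shaded; column 2 is mulched.
Long rows with plot=E, treatment=mulched: 509 + 400 + 191 = 1100.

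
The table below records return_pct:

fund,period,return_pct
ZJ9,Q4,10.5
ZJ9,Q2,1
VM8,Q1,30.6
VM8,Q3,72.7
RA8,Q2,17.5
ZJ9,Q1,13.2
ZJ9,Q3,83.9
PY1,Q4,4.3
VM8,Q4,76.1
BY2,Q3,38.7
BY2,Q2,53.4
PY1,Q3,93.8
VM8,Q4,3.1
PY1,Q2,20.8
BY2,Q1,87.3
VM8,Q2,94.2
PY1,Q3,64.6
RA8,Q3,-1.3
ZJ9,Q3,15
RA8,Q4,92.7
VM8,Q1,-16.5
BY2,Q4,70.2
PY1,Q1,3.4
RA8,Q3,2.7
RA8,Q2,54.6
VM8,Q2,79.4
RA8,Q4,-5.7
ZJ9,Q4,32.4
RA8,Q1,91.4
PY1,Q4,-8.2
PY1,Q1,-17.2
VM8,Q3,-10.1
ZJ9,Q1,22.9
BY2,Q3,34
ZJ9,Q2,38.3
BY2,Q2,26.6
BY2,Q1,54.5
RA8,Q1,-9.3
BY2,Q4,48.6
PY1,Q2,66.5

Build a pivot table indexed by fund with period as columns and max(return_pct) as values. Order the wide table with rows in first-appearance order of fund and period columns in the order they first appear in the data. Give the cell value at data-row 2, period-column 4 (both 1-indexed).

72.7

With rows in first-appearance order of fund, row 2 is fund=VM8. period columns in first-appearance order: Q4, Q2, Q1, Q3; column 4 is Q3.
Long rows with fund=VM8, period=Q3: max(72.7, -10.1) = 72.7.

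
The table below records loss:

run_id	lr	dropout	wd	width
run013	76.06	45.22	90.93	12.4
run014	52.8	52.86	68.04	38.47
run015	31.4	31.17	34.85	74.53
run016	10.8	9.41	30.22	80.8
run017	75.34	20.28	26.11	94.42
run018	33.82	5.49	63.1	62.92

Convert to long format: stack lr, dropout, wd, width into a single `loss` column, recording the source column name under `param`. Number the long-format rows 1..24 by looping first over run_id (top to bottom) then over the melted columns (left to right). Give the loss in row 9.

24 rows total (6 × 4). Row 9: index ⌊(9-1)/4⌋ = 2 into run_id → run015; (9-1) mod 4 = 0 into the melted columns → lr.
So row 9 is (run015, lr, 31.4); loss = 31.4.

31.4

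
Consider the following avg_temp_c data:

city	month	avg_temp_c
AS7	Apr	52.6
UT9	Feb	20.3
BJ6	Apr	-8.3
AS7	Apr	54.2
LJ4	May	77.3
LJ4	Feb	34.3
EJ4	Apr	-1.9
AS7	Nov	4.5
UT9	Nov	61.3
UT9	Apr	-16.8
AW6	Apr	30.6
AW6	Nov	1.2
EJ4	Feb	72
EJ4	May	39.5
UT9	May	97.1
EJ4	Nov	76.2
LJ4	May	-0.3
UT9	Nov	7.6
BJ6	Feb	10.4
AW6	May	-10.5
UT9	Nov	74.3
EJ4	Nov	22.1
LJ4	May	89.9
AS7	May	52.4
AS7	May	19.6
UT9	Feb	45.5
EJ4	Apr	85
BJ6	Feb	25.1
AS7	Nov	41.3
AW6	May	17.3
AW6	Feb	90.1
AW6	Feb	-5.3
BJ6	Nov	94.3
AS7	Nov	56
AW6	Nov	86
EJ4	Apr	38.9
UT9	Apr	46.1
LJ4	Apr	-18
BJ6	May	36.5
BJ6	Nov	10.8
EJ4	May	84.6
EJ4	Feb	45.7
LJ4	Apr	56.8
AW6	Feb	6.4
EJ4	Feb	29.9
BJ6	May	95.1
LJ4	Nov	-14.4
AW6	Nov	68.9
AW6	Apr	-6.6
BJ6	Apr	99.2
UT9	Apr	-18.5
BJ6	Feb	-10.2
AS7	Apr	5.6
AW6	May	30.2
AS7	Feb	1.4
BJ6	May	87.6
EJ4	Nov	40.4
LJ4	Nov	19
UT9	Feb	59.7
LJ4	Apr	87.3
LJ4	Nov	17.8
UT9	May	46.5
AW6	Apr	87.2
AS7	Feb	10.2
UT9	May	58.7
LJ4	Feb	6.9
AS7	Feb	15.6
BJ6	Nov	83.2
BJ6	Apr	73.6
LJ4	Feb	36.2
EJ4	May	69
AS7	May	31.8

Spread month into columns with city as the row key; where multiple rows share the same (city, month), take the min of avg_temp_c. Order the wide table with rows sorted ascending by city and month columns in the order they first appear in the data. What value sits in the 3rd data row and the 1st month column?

With rows sorted ascending by city, row 3 is city=BJ6. month columns in first-appearance order: Apr, Feb, May, Nov; column 1 is Apr.
Long rows with city=BJ6, month=Apr: min(-8.3, 99.2, 73.6) = -8.3.

-8.3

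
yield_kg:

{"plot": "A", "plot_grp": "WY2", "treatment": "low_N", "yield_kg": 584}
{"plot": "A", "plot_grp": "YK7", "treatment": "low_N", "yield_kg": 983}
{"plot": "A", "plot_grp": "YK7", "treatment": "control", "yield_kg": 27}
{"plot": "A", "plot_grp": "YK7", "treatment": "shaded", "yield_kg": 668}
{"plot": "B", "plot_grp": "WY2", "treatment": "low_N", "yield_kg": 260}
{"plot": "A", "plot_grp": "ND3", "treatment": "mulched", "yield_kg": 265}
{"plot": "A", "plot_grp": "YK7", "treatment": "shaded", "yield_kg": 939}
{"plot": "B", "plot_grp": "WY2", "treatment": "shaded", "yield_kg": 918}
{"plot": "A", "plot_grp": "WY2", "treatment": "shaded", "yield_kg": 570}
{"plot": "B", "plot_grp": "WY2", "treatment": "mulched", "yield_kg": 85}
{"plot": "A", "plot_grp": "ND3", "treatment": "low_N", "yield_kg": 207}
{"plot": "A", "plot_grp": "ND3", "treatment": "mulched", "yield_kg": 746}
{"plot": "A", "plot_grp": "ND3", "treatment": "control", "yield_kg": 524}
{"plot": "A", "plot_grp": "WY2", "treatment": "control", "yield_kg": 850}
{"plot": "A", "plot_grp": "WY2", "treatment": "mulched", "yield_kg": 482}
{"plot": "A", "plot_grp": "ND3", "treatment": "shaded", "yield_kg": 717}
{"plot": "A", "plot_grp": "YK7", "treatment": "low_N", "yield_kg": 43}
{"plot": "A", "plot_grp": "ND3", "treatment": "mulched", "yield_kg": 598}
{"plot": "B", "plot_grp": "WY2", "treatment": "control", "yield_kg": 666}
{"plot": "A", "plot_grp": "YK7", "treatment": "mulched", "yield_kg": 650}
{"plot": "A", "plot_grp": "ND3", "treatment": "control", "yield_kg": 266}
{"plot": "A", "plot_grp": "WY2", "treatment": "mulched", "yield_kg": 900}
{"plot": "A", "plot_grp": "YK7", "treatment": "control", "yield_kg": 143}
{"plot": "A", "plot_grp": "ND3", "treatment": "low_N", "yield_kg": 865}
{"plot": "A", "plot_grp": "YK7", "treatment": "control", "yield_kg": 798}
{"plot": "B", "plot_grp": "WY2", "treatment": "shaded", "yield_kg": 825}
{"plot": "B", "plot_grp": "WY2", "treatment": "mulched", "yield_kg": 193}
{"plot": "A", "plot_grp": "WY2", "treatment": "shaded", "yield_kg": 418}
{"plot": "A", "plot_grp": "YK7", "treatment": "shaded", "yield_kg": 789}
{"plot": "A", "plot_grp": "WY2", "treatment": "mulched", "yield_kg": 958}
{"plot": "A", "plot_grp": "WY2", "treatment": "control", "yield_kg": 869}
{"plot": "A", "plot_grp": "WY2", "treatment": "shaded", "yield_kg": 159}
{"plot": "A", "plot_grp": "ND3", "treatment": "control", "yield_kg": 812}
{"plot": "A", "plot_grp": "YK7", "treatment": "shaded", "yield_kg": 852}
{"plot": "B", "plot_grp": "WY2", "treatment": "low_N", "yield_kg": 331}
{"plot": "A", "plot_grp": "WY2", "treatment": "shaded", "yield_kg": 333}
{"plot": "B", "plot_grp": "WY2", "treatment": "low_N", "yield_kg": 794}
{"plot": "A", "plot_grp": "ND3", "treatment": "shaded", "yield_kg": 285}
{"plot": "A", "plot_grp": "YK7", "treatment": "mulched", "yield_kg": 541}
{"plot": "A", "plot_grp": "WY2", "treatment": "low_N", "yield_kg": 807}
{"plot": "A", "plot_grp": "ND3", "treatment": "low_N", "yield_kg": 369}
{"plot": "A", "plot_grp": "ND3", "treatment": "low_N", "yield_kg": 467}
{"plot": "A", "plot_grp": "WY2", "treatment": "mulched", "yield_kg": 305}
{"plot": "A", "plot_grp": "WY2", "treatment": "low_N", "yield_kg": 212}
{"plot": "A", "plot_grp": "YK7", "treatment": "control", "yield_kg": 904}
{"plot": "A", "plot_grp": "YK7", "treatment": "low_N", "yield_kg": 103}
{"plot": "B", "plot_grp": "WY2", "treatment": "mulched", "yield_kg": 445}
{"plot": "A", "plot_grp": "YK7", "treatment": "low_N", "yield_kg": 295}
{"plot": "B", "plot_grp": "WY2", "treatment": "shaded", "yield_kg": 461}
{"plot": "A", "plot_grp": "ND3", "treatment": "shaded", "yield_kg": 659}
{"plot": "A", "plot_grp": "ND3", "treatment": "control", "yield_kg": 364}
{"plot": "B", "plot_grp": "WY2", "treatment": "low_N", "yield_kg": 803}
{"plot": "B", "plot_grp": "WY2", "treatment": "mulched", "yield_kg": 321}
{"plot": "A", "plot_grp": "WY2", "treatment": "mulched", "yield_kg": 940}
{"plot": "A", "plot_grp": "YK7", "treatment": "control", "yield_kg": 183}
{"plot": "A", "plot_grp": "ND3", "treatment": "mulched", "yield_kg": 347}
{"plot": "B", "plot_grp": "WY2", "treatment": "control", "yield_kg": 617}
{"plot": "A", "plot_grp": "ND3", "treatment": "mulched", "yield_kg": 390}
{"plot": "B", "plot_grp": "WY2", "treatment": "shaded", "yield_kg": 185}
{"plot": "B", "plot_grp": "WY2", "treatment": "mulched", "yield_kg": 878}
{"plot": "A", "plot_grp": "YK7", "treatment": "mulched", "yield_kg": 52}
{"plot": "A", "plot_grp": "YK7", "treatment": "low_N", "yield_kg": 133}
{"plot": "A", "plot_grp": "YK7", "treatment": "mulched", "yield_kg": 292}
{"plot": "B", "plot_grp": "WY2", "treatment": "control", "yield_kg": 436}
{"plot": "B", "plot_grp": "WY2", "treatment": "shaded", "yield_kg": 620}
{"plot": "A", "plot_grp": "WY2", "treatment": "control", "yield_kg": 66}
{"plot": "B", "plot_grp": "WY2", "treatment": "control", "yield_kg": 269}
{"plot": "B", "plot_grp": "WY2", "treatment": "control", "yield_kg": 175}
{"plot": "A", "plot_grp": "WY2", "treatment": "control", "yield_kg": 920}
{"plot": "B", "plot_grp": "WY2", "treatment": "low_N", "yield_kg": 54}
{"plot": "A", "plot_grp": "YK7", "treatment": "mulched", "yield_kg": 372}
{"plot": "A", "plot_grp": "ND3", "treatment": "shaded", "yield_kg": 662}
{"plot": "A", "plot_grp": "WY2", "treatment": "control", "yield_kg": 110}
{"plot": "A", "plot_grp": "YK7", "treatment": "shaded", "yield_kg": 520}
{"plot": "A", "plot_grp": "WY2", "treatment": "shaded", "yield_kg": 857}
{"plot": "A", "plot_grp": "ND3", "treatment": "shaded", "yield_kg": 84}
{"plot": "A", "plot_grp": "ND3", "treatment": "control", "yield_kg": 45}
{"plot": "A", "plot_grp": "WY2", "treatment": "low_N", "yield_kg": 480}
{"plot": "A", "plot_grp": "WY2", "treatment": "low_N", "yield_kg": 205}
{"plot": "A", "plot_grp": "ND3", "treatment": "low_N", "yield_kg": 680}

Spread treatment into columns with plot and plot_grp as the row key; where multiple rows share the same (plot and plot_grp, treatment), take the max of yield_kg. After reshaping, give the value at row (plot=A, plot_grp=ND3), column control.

812

Rows with plot=A, plot_grp=ND3 and treatment=control: yield_kg values are 524, 266, 812, 364, 45.
max(524, 266, 812, 364, 45) = 812.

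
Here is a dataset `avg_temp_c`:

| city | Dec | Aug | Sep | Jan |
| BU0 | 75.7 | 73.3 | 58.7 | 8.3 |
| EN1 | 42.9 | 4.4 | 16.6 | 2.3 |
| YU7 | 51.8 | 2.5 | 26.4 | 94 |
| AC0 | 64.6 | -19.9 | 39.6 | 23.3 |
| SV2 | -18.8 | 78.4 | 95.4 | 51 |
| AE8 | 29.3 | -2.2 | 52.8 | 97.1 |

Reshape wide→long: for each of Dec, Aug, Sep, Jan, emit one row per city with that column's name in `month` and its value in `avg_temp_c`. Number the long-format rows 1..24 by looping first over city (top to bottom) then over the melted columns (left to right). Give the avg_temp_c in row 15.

24 rows total (6 × 4). Row 15: index ⌊(15-1)/4⌋ = 3 into city → AC0; (15-1) mod 4 = 2 into the melted columns → Sep.
So row 15 is (AC0, Sep, 39.6); avg_temp_c = 39.6.

39.6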